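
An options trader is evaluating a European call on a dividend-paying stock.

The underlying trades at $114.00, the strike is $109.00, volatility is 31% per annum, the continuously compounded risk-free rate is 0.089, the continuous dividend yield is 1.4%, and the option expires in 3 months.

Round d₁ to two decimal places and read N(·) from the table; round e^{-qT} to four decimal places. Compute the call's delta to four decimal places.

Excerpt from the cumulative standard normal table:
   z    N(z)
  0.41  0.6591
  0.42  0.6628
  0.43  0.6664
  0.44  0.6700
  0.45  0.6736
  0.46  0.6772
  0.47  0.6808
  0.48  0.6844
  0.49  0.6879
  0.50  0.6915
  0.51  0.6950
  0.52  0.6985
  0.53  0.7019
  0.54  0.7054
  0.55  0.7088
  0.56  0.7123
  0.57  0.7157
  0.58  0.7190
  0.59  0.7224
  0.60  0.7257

0.6855

σ√T = 0.31 × 0.5000 = 0.1550
d₁ = [ln(114/109) + (0.089 − 0.014 + ½·0.31²)·0.25] / (σ√T) = (0.0449 + 0.0308) / 0.1550 = 0.4878 → 0.49
N(d₁) = N(0.49) = 0.6879
Δ_call = exp(−qT)·N(d₁) = 0.9965·0.6879 = 0.6855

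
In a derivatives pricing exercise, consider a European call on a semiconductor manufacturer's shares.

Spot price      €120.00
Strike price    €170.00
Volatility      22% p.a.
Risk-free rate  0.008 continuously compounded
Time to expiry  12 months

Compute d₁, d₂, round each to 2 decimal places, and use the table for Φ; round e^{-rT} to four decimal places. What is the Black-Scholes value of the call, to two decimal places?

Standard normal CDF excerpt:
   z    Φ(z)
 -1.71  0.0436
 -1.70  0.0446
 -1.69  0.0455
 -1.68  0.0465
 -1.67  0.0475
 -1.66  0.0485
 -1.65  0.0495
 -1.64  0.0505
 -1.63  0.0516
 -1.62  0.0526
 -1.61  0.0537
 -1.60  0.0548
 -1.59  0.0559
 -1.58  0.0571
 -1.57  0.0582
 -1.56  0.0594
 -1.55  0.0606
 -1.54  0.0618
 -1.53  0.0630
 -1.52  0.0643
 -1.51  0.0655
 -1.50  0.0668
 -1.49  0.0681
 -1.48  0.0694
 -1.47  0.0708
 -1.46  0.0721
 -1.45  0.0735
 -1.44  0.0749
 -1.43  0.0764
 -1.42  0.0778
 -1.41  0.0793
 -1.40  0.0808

€0.81

σ√T = 0.22·√1 = 0.2200
d₁ = [ln(120/170) + (0.008 + 0.22²/2)·1] / 0.2200 = [-0.3483 + 0.0322] / 0.2200 = -1.4368 → -1.44
d₂ = d₁ − σ√T = -1.4368 − 0.2200 = -1.6568 → -1.66
exp(−rT) = exp(−0.008·1) = 0.9920
C = 120·N(-1.44) − 170·0.9920·N(-1.66) = 120·0.0749 − 170·0.9920·0.0485 = 8.9880 − 8.1790 = 0.8090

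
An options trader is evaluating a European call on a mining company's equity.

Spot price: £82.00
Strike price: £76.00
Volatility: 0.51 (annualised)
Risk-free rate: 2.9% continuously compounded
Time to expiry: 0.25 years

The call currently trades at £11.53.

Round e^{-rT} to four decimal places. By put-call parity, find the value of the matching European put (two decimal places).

£4.98

e^(−rT) = e^(−0.029·0.25) = 0.9928
Put-call parity: C − P = S − K·e^(−rT) = 82 − 76·0.9928 = 82 − 75.4528 = 6.5472
P = C − (C − P) = 11.53 − (6.5472) = 4.9828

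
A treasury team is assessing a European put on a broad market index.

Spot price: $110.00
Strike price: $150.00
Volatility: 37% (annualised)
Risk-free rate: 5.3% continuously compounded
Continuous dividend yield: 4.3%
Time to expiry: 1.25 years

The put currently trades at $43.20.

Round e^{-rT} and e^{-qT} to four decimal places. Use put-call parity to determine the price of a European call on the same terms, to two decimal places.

$7.06

e^(−qT) = e^(−0.043·1.25) = 0.9477;  e^(−rT) = e^(−0.053·1.25) = 0.9359
Put-call parity: C − P = S·e^(−qT) − K·e^(−rT) = 110·0.9477 − 150·0.9359 = 104.2470 − 140.3850 = -36.1380
C = P + (C − P) = 43.20 + (-36.1380) = 7.0620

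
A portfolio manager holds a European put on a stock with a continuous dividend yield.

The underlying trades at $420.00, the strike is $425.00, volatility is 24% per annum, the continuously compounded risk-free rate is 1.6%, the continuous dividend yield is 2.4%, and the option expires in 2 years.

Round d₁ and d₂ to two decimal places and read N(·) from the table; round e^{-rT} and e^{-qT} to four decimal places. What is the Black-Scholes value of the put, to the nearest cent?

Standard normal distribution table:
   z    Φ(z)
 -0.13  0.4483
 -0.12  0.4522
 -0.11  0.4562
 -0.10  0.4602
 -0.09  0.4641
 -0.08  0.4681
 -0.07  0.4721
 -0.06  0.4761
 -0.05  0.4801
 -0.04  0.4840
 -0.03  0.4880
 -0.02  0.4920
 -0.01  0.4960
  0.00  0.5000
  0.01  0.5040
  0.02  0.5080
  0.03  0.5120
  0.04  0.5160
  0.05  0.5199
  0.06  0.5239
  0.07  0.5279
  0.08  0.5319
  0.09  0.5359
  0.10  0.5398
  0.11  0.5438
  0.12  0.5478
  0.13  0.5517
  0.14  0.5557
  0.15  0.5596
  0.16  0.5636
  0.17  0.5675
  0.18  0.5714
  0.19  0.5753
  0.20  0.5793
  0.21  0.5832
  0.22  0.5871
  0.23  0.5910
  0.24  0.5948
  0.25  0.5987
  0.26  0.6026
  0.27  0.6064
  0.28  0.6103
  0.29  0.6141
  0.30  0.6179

σ√T = 0.24 × 1.4142 = 0.3394
d₁ = [ln(420/425) + (0.016 − 0.024 + 0.24²/2)·2] / 0.3394 = [-0.0118 + 0.0416] / 0.3394 = 0.0877 ≈ 0.09
d₂ = d₁ − σ√T = 0.0877 − 0.3394 = -0.2517 ≈ -0.25
exp(−qT) = exp(−0.024·2) = 0.9531;  exp(−rT) = exp(−0.016·2) = 0.9685
P = 425·0.9685·N(0.25) − 420·0.9531·N(-0.09) = 425·0.9685·0.5987 − 420·0.9531·0.4641 = 246.4324 − 185.7802 = 60.6522

$60.65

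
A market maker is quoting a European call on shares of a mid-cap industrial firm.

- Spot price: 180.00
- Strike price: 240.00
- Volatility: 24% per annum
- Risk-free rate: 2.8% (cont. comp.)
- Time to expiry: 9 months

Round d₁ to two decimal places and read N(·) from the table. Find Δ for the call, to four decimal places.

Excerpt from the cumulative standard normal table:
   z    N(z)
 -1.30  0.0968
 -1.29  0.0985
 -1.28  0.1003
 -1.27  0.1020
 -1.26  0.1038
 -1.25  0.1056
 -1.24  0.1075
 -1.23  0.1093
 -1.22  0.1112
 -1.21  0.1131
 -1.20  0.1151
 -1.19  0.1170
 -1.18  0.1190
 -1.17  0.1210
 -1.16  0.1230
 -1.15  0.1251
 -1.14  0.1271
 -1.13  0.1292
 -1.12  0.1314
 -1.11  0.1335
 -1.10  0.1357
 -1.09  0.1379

0.1190

σ√T = 0.24·√0.75 = 0.2078
d₁ = [ln(180/240) + (0.028 + 0.24²/2)·0.75] / 0.2078 = [-0.2877 + 0.0426] / 0.2078 = -1.1792 → -1.18
N(d₁) = N(-1.18) = 0.1190
Δ_call = N(d₁) = 0.1190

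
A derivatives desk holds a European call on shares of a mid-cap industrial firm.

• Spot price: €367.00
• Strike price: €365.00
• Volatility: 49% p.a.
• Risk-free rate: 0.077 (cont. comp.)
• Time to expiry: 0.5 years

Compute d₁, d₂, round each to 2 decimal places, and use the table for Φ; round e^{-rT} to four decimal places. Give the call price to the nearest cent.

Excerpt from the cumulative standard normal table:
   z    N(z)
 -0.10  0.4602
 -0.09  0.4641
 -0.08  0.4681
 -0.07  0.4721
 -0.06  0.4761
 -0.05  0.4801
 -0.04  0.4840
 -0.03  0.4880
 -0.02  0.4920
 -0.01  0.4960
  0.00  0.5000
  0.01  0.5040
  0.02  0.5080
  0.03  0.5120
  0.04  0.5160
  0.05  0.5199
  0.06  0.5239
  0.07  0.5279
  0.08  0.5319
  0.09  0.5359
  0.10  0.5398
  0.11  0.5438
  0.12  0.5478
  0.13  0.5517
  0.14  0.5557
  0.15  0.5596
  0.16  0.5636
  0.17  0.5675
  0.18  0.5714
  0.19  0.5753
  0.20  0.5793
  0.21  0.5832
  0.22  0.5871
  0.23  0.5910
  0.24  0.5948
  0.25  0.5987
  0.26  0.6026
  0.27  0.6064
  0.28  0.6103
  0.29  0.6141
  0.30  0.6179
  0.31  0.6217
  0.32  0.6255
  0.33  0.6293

€58.16

σ√T = 0.49·√0.5 = 0.3465
d₁ = [ln(367/365) + (0.077 + 0.49²/2)·0.5] / 0.3465 = [0.0055 + 0.0985] / 0.3465 = 0.3001 which rounds to 0.30
d₂ = d₁ − σ√T = 0.3001 − 0.3465 = -0.0464 which rounds to -0.05
e^(−rT) = e^(−0.077·0.5) = 0.9622
C = 367·N(0.30) − 365·0.9622·N(-0.05) = 367·0.6179 − 365·0.9622·0.4801 = 226.7693 − 168.6126 = 58.1567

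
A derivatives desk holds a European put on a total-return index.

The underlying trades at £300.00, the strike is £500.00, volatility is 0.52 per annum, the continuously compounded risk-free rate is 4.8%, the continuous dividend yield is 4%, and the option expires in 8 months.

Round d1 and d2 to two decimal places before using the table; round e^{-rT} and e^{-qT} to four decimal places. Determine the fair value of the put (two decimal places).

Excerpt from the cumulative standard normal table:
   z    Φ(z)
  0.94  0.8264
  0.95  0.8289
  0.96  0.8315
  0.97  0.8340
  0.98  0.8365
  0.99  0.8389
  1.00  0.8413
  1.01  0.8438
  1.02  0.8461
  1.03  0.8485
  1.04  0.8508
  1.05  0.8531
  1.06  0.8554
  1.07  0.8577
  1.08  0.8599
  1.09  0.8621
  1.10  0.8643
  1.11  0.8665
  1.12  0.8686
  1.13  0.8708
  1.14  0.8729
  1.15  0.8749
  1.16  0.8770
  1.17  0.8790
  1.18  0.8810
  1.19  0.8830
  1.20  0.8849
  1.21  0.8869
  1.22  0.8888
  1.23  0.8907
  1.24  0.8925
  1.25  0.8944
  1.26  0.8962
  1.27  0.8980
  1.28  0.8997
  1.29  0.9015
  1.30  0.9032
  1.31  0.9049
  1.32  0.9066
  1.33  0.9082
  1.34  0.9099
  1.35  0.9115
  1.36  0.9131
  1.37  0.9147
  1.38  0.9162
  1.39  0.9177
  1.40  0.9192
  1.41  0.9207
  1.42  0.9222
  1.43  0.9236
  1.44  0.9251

£200.77

σ√T = 0.52 × 0.8165 = 0.4246
ln(S/K) + (r − q + σ²/2)T = ln(300/500) + (0.048 − 0.04 + 0.52²/2)·0.6667 = -0.5108 + 0.0955 = -0.4154
d₁ = -0.4154 / 0.4246 = -0.9783 ≈ -0.98
d₂ = d₁ − σ√T = -0.9783 − 0.4246 = -1.4029 ≈ -1.40
e^(−qT) = e^(−0.04·0.6667) = 0.9737;  e^(−rT) = e^(−0.048·0.6667) = 0.9685
N(−d₂) = N(1.40) = 0.9192;  N(−d₁) = N(0.98) = 0.8365
P = 500·0.9685·0.9192 − 300·0.9737·0.8365 = 445.1226 − 244.3500 = 200.7726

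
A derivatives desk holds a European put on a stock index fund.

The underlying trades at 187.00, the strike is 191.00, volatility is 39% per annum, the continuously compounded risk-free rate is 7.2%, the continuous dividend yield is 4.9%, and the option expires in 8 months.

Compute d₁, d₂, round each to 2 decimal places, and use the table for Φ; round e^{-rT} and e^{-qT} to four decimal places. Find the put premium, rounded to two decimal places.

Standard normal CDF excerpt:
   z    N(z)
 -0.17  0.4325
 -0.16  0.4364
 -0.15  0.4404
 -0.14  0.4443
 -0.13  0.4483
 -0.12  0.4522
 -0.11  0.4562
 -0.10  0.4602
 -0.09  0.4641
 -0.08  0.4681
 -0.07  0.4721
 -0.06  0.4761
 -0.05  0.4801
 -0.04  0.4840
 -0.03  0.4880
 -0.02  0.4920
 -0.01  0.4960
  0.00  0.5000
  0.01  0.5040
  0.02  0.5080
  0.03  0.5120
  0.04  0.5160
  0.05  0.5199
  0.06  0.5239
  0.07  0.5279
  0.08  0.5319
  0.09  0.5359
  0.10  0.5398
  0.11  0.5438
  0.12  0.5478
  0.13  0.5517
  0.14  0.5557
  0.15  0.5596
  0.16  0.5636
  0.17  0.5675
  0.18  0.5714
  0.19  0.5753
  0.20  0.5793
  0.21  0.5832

23.60

σ√T = 0.39 × 0.8165 = 0.3184
ln(S/K) + (r − q + σ²/2)T = ln(187/191) + (0.072 − 0.049 + 0.39²/2)·0.6667 = -0.0212 + 0.0660 = 0.0449
d₁ = 0.0449 / 0.3184 = 0.1409 ≈ 0.14
d₂ = d₁ − σ√T = 0.1409 − 0.3184 = -0.1775 ≈ -0.18
exp(−qT) = exp(−0.049·0.6667) = 0.9679;  exp(−rT) = exp(−0.072·0.6667) = 0.9531
N(−d₂) = N(0.18) = 0.5714;  N(−d₁) = N(-0.14) = 0.4443
P = 191·0.9531·0.5714 − 187·0.9679·0.4443 = 104.0189 − 80.4171 = 23.6018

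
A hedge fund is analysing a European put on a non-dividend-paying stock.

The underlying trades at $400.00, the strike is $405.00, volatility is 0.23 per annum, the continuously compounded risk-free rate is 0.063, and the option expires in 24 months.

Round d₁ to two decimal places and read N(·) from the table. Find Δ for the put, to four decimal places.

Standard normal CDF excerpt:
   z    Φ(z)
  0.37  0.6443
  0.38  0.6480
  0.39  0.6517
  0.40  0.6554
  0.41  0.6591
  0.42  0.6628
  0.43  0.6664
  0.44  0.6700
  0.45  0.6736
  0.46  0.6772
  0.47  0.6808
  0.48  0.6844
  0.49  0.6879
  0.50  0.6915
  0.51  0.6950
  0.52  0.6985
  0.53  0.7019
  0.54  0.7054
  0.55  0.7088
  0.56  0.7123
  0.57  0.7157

-0.3050

σ√T = 0.23·√2 = 0.3253
d₁ = [ln(400/405) + (0.063 + ½·0.23²)·2] / (σ√T) = (-0.0124 + 0.1789) / 0.3253 = 0.5118 ≈ 0.51
N(d₁) = N(0.51) = 0.6950
Δ_put = N(d₁) − 1 = 0.6950 − 1 = -0.3050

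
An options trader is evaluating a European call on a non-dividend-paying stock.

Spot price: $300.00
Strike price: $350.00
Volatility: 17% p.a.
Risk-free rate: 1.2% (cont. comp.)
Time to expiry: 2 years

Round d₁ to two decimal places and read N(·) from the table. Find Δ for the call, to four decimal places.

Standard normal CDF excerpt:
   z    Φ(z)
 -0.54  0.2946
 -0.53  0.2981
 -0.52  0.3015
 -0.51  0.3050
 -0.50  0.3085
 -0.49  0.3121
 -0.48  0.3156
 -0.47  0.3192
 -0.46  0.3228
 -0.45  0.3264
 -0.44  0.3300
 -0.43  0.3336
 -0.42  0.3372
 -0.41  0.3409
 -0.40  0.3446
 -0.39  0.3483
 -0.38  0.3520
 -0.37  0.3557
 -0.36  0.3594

0.3372

σ√T = 0.17·√2 = 0.2404
d₁ = [ln(300/350) + (0.012 + 0.17²/2)·2] / 0.2404 = [-0.1542 + 0.0529] / 0.2404 = -0.4211 → -0.42
N(d₁) = N(-0.42) = 0.3372
Δ_call = N(d₁) = 0.3372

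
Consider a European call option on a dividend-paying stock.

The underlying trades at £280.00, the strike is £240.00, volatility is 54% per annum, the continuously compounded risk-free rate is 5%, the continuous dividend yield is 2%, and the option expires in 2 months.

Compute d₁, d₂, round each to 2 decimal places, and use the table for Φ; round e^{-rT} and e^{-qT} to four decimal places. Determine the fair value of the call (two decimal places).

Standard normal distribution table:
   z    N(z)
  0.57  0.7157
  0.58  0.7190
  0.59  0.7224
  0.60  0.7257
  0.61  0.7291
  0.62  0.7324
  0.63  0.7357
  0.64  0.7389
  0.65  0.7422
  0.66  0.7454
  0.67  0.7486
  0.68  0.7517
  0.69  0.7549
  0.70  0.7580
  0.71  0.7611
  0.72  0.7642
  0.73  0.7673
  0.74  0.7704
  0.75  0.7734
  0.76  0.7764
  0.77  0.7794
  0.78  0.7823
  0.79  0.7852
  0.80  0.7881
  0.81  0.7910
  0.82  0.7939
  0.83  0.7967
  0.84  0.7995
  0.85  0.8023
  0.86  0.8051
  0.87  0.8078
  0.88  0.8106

£48.81

σ√T = 0.54 × 0.4082 = 0.2205
d₁ = [ln(280/240) + (0.05 − 0.02 + 0.54²/2)·0.1667] / 0.2205 = [0.1542 + 0.0293] / 0.2205 = 0.8321 → 0.83
d₂ = d₁ − σ√T = 0.8321 − 0.2205 = 0.6117 → 0.61
exp(−qT) = exp(−0.02·0.1667) = 0.9967;  exp(−rT) = exp(−0.05·0.1667) = 0.9917
N(d₁) = N(0.83) = 0.7967;  N(d₂) = N(0.61) = 0.7291
C = 280·0.9967·0.7967 − 240·0.9917·0.7291 = 222.3398 − 173.5316 = 48.8082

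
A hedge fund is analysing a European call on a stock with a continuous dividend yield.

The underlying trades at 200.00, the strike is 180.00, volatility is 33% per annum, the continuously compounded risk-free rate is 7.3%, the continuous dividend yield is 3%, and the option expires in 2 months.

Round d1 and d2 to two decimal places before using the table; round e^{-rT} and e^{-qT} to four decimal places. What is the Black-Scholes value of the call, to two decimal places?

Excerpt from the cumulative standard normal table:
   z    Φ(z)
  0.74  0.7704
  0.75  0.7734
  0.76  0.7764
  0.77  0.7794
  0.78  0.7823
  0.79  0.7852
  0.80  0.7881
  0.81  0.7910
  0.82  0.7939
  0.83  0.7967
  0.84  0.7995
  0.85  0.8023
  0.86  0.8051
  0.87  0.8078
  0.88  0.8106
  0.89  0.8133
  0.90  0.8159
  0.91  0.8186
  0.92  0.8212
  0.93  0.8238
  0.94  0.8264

σ√T = 0.33·√0.1667 = 0.1347
ln(S/K) + (r − q + σ²/2)T = ln(200/180) + (0.073 − 0.03 + 0.33²/2)·0.1667 = 0.1054 + 0.0162 = 0.1216
d₁ = 0.1216 / 0.1347 = 0.9026 ≈ 0.90
d₂ = d₁ − σ√T = 0.9026 − 0.1347 = 0.7679 ≈ 0.77
e^(−qT) = e^(−0.03·0.1667) = 0.9950;  e^(−rT) = e^(−0.073·0.1667) = 0.9879
N(d₁) = N(0.90) = 0.8159;  N(d₂) = N(0.77) = 0.7794
C = 200·0.9950·0.8159 − 180·0.9879·0.7794 = 162.3641 − 138.5945 = 23.7696

23.77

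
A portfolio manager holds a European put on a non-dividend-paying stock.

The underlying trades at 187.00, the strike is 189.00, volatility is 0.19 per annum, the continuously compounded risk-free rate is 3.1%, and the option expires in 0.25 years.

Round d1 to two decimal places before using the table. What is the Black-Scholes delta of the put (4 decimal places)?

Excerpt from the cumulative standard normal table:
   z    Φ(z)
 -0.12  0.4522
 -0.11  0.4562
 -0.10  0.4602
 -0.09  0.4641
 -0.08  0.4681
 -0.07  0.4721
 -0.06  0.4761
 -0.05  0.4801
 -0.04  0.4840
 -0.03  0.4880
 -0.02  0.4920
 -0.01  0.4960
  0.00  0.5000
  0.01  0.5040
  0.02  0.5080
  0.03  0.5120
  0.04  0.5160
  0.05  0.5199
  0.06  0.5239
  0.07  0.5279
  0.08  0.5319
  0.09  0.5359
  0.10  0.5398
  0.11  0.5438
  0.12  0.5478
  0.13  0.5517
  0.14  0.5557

T = 0.25;  σ√T = 0.0950
d₁ = [ln(187/189) + (0.031 + ½·0.19²)·0.25] / (σ√T) = (-0.0106 + 0.0123) / 0.0950 = 0.0171 ⇒ 0.02
N(d₁) = N(0.02) = 0.5080
Δ_put = N(d₁) − 1 = 0.5080 − 1 = -0.4920

-0.4920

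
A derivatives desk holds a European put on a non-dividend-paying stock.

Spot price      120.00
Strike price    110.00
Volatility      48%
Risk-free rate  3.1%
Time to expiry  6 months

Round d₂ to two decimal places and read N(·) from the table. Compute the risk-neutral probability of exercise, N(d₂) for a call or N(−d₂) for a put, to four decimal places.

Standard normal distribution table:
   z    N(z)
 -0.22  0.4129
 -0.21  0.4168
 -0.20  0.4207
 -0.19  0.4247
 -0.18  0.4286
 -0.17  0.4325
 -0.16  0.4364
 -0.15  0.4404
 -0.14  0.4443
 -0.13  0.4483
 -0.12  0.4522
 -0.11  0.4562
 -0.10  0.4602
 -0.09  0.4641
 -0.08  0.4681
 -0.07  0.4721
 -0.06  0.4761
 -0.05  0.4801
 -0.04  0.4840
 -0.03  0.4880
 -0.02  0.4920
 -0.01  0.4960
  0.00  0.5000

0.4483

σ√T = 0.48 × 0.7071 = 0.3394
ln(S/K) + (r + σ²/2)T = ln(120/110) + (0.031 + 0.48²/2)·0.5 = 0.0870 + 0.0731 = 0.1601
d₁ = 0.1601 / 0.3394 = 0.4717 → 0.47
d₂ = d₁ − σ√T = 0.4717 − 0.3394 = 0.1323 → 0.13
Risk-neutral Pr[S_T < K] = N(−d₂) = N(-0.13) = 0.4483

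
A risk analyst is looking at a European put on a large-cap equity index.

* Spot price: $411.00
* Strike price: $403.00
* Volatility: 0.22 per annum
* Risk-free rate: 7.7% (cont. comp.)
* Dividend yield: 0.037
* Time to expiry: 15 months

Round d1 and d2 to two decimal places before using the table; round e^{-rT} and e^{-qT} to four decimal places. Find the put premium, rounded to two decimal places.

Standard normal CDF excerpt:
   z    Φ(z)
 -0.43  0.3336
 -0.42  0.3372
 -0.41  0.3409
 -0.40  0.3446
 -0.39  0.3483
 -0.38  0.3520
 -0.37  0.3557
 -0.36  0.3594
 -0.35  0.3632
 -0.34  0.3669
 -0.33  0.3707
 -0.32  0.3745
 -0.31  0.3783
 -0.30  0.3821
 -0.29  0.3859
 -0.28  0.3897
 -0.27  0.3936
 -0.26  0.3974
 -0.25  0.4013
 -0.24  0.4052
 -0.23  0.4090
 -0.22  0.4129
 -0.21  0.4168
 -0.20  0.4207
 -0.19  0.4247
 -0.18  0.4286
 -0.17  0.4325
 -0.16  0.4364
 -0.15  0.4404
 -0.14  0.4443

$25.95

σ√T = 0.22 × 1.1180 = 0.2460
d₁ = [ln(411/403) + (0.077 − 0.037 + ½·0.22²)·1.25] / (σ√T) = (0.0197 + 0.0803) / 0.2460 = 0.4062 ≈ 0.41
d₂ = 0.4062 − 0.2460 = 0.1602 ≈ 0.16
exp(−qT) = exp(−0.037·1.25) = 0.9548;  exp(−rT) = exp(−0.077·1.25) = 0.9082
N(−d₂) = N(-0.16) = 0.4364;  N(−d₁) = N(-0.41) = 0.3409
P = 403·0.9082·0.4364 − 411·0.9548·0.3409 = 159.7244 − 133.7769 = 25.9475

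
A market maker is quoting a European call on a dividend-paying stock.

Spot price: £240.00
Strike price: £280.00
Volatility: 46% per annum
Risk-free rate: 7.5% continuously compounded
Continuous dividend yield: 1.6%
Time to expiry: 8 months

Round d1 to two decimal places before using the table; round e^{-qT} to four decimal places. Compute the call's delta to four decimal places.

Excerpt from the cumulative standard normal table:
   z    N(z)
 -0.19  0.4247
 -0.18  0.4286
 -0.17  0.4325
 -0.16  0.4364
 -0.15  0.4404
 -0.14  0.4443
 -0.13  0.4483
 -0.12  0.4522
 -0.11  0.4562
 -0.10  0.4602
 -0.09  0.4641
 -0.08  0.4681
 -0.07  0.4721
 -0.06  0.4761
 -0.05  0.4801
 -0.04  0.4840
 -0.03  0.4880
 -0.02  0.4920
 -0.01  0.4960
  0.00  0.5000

0.4474

T = 0.6667;  σ√T = 0.3756
d₁ = [ln(240/280) + (0.075 − 0.016 + ½·0.46²)·0.6667] / (σ√T) = (-0.1542 + 0.1099) / 0.3756 = -0.1179 ≈ -0.12
N(d₁) = N(-0.12) = 0.4522
Δ_call = e^(−qT)·N(d₁) = 0.9894·0.4522 = 0.4474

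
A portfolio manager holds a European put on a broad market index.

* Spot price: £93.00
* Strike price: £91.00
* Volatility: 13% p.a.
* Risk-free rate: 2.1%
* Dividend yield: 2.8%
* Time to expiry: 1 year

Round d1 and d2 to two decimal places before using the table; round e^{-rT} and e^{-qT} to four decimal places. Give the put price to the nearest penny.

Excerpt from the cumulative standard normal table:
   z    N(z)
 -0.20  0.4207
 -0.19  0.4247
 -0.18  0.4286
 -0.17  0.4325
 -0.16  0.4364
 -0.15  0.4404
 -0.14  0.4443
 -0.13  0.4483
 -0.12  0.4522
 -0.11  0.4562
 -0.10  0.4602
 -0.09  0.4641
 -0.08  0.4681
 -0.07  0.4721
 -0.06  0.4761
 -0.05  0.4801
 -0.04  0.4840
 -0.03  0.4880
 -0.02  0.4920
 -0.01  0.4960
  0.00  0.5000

£4.02

T = 1;  σ√T = 0.1300
ln(S/K) + (r − q + σ²/2)T = ln(93/91) + (0.021 − 0.028 + 0.13²/2)·1 = 0.0217 + 0.0015 = 0.0232
d₁ = 0.0232 / 0.1300 = 0.1784 ≈ 0.18
d₂ = d₁ − σ√T = 0.1784 − 0.1300 = 0.0484 ≈ 0.05
exp(−qT) = exp(−0.028·1) = 0.9724;  exp(−rT) = exp(−0.021·1) = 0.9792
N(−d₂) = N(-0.05) = 0.4801;  N(−d₁) = N(-0.18) = 0.4286
P = 91·0.9792·0.4801 − 93·0.9724·0.4286 = 42.7804 − 38.7597 = 4.0207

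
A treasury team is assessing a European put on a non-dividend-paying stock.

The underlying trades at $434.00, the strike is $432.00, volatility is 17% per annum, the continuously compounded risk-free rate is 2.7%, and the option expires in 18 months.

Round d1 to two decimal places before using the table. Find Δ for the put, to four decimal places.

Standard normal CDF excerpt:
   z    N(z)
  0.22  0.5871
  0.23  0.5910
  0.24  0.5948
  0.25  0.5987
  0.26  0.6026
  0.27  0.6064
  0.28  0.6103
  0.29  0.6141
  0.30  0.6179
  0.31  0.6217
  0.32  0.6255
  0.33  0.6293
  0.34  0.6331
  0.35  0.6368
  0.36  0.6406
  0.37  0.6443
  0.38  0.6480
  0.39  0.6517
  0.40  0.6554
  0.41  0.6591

σ√T = 0.17 × 1.2247 = 0.2082
d₁ = [ln(434/432) + (0.027 + ½·0.17²)·1.5] / (σ√T) = (0.0046 + 0.0622) / 0.2082 = 0.3208 ≈ 0.32
N(d₁) = N(0.32) = 0.6255
Δ_put = N(d₁) − 1 = 0.6255 − 1 = -0.3745

-0.3745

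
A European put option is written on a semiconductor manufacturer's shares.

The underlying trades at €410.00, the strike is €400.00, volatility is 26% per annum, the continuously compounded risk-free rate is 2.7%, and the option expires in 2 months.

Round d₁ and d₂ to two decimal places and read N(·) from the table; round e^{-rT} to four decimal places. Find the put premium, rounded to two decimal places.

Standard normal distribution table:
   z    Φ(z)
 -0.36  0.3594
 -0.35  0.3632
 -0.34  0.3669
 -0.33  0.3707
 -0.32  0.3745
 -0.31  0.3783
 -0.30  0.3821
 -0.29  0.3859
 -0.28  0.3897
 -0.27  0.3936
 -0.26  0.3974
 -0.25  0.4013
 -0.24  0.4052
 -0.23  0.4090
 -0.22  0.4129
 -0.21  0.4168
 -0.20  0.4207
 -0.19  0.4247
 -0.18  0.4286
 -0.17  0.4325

€12.43

T = 0.1667;  σ√T = 0.1061
ln(S/K) + (r + σ²/2)T = ln(410/400) + (0.027 + 0.26²/2)·0.1667 = 0.0247 + 0.0101 = 0.0348
d₁ = 0.0348 / 0.1061 = 0.3281 → 0.33
d₂ = d₁ − σ√T = 0.3281 − 0.1061 = 0.2220 → 0.22
exp(−rT) = exp(−0.027·0.1667) = 0.9955
N(−d₂) = N(-0.22) = 0.4129;  N(−d₁) = N(-0.33) = 0.3707
P = 400·0.9955·0.4129 − 410·0.3707 = 164.4168 − 151.9870 = 12.4298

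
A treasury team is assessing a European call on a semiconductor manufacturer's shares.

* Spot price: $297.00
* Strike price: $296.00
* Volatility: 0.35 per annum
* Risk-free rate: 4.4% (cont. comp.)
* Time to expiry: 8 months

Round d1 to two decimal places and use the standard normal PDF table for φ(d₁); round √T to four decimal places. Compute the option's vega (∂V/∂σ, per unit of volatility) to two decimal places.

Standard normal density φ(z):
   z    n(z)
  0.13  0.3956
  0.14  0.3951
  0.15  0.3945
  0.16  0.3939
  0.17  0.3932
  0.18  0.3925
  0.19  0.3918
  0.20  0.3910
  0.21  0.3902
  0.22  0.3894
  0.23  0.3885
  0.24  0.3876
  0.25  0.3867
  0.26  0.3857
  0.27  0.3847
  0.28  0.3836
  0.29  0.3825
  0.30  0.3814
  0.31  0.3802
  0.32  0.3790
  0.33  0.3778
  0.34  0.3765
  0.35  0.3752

93.53

T = 0.6667;  σ√T = 0.2858
d₁ = [ln(297/296) + (0.044 + 0.35²/2)·0.6667] / 0.2858 = [0.0034 + 0.0702] / 0.2858 = 0.2573 ≈ 0.26
√T = √0.6667 = 0.8165
φ(d₁) = φ(0.26) = 0.3857
vega = S·φ(d₁)·√T = 297·0.3857·0.8165 = 93.5324
(Call and put vega coincide under Black-Scholes.)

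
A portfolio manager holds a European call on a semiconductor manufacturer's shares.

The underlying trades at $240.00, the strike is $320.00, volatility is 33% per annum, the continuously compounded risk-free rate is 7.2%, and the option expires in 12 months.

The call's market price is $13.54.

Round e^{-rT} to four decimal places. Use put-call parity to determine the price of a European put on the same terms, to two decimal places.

e^(−rT) = e^(−0.072·1) = 0.9305
Put-call parity: C − P = S − K·e^(−rT) = 240 − 320·0.9305 = 240 − 297.7600 = -57.7600
P = C − (C − P) = 13.54 − (-57.7600) = 71.3000

$71.30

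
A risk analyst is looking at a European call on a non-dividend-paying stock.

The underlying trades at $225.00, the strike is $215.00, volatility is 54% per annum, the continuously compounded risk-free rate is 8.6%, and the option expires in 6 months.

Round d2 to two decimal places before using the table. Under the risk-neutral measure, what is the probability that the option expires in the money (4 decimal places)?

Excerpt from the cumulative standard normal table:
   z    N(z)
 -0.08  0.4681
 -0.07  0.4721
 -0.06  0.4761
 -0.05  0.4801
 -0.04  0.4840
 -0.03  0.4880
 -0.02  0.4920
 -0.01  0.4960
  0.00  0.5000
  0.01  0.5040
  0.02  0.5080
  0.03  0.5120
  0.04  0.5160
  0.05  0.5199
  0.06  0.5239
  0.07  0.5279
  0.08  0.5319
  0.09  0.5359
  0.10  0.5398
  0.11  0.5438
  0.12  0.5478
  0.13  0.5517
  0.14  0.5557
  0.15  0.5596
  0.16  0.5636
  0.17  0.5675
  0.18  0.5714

0.5160

σ√T = 0.54 × 0.7071 = 0.3818
ln(S/K) + (r + σ²/2)T = ln(225/215) + (0.086 + 0.54²/2)·0.5 = 0.0455 + 0.1159 = 0.1614
d₁ = 0.1614 / 0.3818 = 0.4226 ⇒ 0.42
d₂ = d₁ − σ√T = 0.4226 − 0.3818 = 0.0408 ⇒ 0.04
Pr(exercise) under Q = N(d₂) = 0.5160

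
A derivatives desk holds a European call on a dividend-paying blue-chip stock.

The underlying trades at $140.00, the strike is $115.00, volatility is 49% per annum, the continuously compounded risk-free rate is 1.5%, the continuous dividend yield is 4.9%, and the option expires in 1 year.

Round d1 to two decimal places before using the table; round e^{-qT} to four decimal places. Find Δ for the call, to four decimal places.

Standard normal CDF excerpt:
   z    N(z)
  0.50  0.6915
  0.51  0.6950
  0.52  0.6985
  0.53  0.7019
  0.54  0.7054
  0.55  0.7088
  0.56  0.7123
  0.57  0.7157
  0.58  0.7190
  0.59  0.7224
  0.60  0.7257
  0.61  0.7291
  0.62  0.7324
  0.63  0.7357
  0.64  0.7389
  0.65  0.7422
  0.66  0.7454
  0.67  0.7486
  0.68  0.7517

T = 1;  σ√T = 0.4900
d₁ = [ln(140/115) + (0.015 − 0.049 + 0.49²/2)·1] / 0.4900 = [0.1967 + 0.0860] / 0.4900 = 0.5771 → 0.58
N(d₁) = N(0.58) = 0.7190
Δ_call = exp(−qT)·N(d₁) = 0.9522·0.7190 = 0.6846

0.6846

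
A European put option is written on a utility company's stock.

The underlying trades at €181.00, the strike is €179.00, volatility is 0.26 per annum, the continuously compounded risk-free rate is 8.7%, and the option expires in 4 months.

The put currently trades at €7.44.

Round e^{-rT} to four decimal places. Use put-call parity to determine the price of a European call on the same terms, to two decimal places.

exp(−rT) = exp(−0.087·0.3333) = 0.9714
Put-call parity: C − P = S − K·e^(−rT) = 181 − 179·0.9714 = 181 − 173.8806 = 7.1194
C = P + (C − P) = 7.44 + (7.1194) = 14.5594

€14.56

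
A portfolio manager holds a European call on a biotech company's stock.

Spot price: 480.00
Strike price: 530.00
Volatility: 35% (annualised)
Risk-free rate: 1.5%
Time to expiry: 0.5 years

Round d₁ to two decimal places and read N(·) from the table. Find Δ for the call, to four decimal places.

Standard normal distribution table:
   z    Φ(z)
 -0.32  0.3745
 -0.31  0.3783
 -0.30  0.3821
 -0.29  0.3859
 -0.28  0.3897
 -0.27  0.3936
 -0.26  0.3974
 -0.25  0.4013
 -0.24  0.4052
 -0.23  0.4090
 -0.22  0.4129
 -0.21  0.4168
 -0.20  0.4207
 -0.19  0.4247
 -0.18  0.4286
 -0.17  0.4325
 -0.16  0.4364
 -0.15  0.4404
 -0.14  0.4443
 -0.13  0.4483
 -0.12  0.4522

σ√T = 0.35 × 0.7071 = 0.2475
d₁ = [ln(480/530) + (0.015 + 0.35²/2)·0.5] / 0.2475 = [-0.0991 + 0.0381] / 0.2475 = -0.2463 ≈ -0.25
N(d₁) = N(-0.25) = 0.4013
Δ_call = N(d₁) = 0.4013

0.4013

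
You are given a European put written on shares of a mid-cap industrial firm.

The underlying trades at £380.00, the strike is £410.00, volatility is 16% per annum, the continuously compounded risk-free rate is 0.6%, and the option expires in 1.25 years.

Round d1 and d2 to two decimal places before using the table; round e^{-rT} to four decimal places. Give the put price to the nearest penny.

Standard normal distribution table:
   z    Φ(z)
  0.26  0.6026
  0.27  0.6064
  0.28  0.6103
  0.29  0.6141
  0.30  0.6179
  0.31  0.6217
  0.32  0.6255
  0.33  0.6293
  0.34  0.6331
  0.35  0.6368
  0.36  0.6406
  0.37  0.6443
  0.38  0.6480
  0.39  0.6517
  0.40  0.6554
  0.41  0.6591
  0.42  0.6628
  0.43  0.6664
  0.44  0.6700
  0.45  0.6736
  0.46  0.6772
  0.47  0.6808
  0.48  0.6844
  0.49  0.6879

σ√T = 0.16 × 1.1180 = 0.1789
d₁ = [ln(380/410) + (0.006 + ½·0.16²)·1.25] / (σ√T) = (-0.0760 + 0.0235) / 0.1789 = -0.2934 → -0.29
d₂ = -0.2934 − 0.1789 = -0.4723 → -0.47
e^(−rT) = e^(−0.006·1.25) = 0.9925
N(−d₂) = N(0.47) = 0.6808;  N(−d₁) = N(0.29) = 0.6141
P = 410·0.9925·0.6808 − 380·0.6141 = 277.0345 − 233.3580 = 43.6765

£43.68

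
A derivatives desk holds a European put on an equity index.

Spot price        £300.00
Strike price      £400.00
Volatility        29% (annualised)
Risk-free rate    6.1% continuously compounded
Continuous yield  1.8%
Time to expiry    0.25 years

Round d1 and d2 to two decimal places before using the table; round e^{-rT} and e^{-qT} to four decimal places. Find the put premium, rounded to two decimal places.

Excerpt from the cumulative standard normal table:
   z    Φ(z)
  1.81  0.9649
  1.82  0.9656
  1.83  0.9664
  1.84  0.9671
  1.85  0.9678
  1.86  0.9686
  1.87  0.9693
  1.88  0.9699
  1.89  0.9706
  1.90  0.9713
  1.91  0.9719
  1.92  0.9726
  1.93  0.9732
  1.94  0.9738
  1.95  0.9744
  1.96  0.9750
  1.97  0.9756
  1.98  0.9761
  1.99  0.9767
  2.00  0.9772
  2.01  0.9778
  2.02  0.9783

£95.72

σ√T = 0.29 × 0.5000 = 0.1450
d₁ = [ln(300/400) + (0.061 − 0.018 + 0.29²/2)·0.25] / 0.1450 = [-0.2877 + 0.0213] / 0.1450 = -1.8374 ≈ -1.84
d₂ = d₁ − σ√T = -1.8374 − 0.1450 = -1.9824 ≈ -1.98
exp(−qT) = exp(−0.018·0.25) = 0.9955;  exp(−rT) = exp(−0.061·0.25) = 0.9849
N(−d₂) = N(1.98) = 0.9761;  N(−d₁) = N(1.84) = 0.9671
P = 400·0.9849·0.9761 − 300·0.9955·0.9671 = 384.5444 − 288.8244 = 95.7199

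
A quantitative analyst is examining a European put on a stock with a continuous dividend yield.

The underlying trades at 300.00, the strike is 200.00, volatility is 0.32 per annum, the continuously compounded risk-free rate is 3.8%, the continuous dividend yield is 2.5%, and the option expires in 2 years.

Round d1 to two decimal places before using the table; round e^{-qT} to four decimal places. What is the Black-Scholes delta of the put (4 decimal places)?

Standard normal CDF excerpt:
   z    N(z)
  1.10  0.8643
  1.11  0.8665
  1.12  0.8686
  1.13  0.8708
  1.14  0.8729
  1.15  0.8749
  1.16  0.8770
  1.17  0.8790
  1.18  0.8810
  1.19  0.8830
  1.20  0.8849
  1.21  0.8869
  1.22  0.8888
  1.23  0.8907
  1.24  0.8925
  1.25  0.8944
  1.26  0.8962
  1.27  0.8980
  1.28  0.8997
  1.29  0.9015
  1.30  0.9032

σ√T = 0.32·√2 = 0.4525
d₁ = [ln(300/200) + (0.038 − 0.025 + 0.32²/2)·2] / 0.4525 = [0.4055 + 0.1284] / 0.4525 = 1.1797 ≈ 1.18
N(d₁) = N(1.18) = 0.8810
Δ_put = exp(−qT)·(N(d₁) − 1) = 0.9512·(0.8810 − 1) = -0.1132

-0.1132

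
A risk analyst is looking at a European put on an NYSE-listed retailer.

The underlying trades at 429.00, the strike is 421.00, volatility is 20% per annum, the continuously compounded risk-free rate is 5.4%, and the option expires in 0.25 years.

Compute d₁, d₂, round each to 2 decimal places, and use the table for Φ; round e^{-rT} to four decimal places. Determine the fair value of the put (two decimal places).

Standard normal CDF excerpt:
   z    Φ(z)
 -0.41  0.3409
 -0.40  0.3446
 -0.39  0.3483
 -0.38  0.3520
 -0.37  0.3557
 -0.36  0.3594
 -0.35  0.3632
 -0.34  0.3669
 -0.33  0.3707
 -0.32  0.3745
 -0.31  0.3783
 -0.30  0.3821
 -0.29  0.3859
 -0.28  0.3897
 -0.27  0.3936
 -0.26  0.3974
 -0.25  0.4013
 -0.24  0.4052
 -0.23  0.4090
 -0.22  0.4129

10.89

σ√T = 0.2·√0.25 = 0.1000
d₁ = [ln(429/421) + (0.054 + ½·0.2²)·0.25] / (σ√T) = (0.0188 + 0.0185) / 0.1000 = 0.3732 which rounds to 0.37
d₂ = 0.3732 − 0.1000 = 0.2732 which rounds to 0.27
exp(−rT) = exp(−0.054·0.25) = 0.9866
N(−d₂) = N(-0.27) = 0.3936;  N(−d₁) = N(-0.37) = 0.3557
P = 421·0.9866·0.3936 − 429·0.3557 = 163.4851 − 152.5953 = 10.8898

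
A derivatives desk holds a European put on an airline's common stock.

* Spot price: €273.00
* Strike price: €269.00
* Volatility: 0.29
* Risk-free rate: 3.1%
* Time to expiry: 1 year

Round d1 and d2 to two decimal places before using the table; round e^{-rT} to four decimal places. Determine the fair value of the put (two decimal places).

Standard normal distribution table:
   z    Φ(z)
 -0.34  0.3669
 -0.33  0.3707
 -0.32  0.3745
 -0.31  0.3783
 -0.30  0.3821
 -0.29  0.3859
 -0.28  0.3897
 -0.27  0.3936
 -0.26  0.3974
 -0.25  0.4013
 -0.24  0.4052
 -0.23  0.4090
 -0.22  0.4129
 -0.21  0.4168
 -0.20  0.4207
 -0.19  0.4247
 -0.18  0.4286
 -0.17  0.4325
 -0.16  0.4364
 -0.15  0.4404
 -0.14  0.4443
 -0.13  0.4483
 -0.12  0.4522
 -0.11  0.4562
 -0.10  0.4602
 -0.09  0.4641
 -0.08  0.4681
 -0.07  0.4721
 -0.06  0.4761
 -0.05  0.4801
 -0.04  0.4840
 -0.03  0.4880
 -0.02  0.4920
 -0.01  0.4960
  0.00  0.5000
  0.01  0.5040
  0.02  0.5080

€25.04

σ√T = 0.29 × 1.0000 = 0.2900
d₁ = [ln(273/269) + (0.031 + ½·0.29²)·1] / (σ√T) = (0.0148 + 0.0731) / 0.2900 = 0.3028 ≈ 0.30
d₂ = 0.3028 − 0.2900 = 0.0128 ≈ 0.01
exp(−rT) = exp(−0.031·1) = 0.9695
N(−d₂) = N(-0.01) = 0.4960;  N(−d₁) = N(-0.30) = 0.3821
P = 269·0.9695·0.4960 − 273·0.3821 = 129.3546 − 104.3133 = 25.0413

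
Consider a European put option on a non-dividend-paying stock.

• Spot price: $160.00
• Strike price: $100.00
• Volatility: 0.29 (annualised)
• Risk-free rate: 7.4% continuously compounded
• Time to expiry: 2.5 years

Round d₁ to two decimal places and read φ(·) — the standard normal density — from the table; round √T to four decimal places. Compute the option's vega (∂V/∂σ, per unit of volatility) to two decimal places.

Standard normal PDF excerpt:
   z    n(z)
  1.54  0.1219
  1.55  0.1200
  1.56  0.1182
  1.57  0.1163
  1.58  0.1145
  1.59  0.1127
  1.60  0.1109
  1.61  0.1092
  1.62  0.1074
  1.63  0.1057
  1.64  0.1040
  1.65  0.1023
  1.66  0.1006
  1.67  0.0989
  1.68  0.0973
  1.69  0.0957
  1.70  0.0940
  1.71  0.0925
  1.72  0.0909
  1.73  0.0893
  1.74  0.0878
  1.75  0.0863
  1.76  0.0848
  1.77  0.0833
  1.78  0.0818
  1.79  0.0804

25.45

σ√T = 0.29·√2.5 = 0.4585
d₁ = [ln(160/100) + (0.074 + 0.29²/2)·2.5] / 0.4585 = [0.4700 + 0.2901] / 0.4585 = 1.6578 → 1.66
√T = √2.5 = 1.5811
φ(d₁) = φ(1.66) = 0.1006
vega = S·φ(d₁)·√T = 160·0.1006·1.5811 = 25.4494
(The call has the same vega.)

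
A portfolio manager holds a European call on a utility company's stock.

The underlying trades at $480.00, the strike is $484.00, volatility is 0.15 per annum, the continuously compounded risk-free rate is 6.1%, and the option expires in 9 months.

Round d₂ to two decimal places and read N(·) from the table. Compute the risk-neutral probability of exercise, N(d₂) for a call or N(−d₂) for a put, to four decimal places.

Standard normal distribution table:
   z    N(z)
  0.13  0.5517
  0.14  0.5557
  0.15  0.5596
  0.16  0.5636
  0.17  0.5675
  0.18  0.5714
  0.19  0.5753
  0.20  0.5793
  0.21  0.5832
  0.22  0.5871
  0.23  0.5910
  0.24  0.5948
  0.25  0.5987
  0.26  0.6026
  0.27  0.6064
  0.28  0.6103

σ√T = 0.15·√0.75 = 0.1299
d₁ = [ln(480/484) + (0.061 + 0.15²/2)·0.75] / 0.1299 = [-0.0083 + 0.0542] / 0.1299 = 0.3533 ≈ 0.35
d₂ = d₁ − σ√T = 0.3533 − 0.1299 = 0.2233 ≈ 0.22
Risk-neutral Pr[S_T > K] = N(d₂) = N(0.22) = 0.5871

0.5871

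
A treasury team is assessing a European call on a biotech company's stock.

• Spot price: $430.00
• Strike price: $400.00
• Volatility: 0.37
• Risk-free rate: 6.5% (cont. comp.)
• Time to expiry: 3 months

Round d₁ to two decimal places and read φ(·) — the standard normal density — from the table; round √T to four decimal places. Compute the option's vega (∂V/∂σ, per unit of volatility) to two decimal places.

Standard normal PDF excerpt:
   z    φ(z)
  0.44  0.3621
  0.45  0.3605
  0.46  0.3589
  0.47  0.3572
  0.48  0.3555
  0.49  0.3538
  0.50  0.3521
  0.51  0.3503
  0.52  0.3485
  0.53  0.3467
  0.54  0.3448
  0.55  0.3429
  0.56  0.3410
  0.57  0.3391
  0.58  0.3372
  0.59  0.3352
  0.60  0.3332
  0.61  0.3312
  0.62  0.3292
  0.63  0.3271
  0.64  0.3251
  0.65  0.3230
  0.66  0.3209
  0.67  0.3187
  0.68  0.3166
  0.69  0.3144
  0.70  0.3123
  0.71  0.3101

72.91

σ√T = 0.37 × 0.5000 = 0.1850
d₁ = [ln(430/400) + (0.065 + 0.37²/2)·0.25] / 0.1850 = [0.0723 + 0.0334] / 0.1850 = 0.5713 → 0.57
√T = √0.25 = 0.5000
φ(d₁) = φ(0.57) = 0.3391
vega = S·φ(d₁)·√T = 430·0.3391·0.5000 = 72.9065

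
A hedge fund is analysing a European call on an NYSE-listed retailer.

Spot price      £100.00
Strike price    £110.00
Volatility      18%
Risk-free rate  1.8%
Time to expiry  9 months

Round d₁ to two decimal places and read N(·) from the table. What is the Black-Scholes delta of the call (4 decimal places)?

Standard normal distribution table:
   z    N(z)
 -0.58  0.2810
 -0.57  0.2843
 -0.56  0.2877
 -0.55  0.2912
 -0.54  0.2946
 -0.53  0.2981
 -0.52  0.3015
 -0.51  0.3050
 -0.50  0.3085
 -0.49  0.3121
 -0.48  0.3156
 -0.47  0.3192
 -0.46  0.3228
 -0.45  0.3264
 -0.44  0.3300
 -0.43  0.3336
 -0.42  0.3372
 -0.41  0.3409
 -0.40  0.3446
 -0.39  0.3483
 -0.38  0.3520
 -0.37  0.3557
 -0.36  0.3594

0.3264

σ√T = 0.18 × 0.8660 = 0.1559
d₁ = [ln(100/110) + (0.018 + ½·0.18²)·0.75] / (σ√T) = (-0.0953 + 0.0256) / 0.1559 = -0.4469 → -0.45
N(d₁) = N(-0.45) = 0.3264
Δ_call = N(d₁) = 0.3264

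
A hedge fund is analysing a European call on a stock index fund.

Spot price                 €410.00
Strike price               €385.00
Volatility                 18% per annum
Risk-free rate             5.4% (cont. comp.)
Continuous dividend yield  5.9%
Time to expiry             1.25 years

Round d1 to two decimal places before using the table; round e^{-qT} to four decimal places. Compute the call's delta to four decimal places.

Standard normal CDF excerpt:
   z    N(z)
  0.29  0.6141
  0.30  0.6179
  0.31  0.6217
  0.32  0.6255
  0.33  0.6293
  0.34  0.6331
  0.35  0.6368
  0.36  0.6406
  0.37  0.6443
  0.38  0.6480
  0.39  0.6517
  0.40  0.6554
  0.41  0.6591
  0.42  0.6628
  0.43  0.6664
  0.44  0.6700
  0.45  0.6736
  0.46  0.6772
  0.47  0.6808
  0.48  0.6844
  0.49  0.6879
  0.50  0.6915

0.6019

σ√T = 0.18 × 1.1180 = 0.2012
d₁ = [ln(410/385) + (0.054 − 0.059 + 0.18²/2)·1.25] / 0.2012 = [0.0629 + 0.0140] / 0.2012 = 0.3822 → 0.38
N(d₁) = N(0.38) = 0.6480
Δ_call = exp(−qT)·N(d₁) = 0.9289·0.6480 = 0.6019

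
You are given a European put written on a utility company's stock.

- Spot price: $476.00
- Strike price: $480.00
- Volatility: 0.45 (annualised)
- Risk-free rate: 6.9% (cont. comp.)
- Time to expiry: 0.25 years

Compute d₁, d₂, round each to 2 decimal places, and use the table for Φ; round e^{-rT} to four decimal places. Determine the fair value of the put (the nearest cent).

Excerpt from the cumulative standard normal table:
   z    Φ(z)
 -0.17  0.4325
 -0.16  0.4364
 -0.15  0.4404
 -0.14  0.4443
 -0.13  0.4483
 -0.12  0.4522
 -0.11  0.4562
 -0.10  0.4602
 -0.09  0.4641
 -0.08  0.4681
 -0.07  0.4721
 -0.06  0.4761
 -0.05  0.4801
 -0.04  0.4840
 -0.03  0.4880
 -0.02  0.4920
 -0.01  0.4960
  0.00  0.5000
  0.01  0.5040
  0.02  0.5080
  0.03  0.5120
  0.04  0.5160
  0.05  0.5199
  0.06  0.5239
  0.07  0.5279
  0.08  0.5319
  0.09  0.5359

σ√T = 0.45·√0.25 = 0.2250
d₁ = [ln(476/480) + (0.069 + ½·0.45²)·0.25] / (σ√T) = (-0.0084 + 0.0426) / 0.2250 = 0.1520 ≈ 0.15
d₂ = 0.1520 − 0.2250 = -0.0730 ≈ -0.07
exp(−rT) = exp(−0.069·0.25) = 0.9829
N(−d₂) = N(0.07) = 0.5279;  N(−d₁) = N(-0.15) = 0.4404
P = 480·0.9829·0.5279 − 476·0.4404 = 249.0590 − 209.6304 = 39.4286

$39.43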